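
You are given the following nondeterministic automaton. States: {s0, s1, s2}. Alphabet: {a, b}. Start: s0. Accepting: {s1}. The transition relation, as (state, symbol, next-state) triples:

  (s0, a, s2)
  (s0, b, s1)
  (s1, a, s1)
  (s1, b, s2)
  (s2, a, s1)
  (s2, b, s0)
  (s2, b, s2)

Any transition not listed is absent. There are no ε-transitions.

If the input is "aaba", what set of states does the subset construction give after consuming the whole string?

Start in {s0}.
Read 'a': {s0} → {s2}.
Read 'a': {s2} → {s1}.
Read 'b': {s1} → {s2}.
Read 'a': {s2} → {s1}.

{s1}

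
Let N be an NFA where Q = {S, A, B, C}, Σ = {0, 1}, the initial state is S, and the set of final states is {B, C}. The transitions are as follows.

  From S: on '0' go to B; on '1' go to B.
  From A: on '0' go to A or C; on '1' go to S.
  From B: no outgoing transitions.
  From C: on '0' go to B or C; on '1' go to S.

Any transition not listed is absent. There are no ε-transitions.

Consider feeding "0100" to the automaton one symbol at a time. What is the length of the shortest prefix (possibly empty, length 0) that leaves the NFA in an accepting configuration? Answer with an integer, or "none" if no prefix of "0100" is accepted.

1

Start in {S}.
Read '0': {S} → {B}.
None of the earlier sets intersect F, but {B} does.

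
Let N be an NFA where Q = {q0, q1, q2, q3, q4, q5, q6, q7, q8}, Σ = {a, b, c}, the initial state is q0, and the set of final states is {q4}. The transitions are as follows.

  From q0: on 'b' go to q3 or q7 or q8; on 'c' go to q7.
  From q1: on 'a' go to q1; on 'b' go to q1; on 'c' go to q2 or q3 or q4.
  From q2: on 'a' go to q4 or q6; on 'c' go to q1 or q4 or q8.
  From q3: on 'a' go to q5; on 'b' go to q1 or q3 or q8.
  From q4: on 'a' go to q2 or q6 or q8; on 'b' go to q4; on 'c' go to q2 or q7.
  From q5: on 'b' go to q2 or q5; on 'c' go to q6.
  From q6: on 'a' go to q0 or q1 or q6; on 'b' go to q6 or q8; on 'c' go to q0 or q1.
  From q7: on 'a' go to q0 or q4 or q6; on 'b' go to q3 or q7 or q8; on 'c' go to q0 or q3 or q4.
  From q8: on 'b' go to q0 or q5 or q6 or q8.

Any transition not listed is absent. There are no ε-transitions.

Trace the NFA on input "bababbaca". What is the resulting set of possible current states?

{q0, q1, q2, q4, q5, q6, q8}

Start in {q0}.
Read 'b': q0→{q3, q7, q8}; now {q3, q7, q8}.
Read 'a': q3→{q5}, q7→{q0, q4, q6}, q8→∅; now {q0, q4, q5, q6}.
Read 'b': q0→{q3, q7, q8}, q4→{q4}, q5→{q2, q5}, q6→{q6, q8}; now {q2, q3, q4, q5, q6, q7, q8}.
Read 'a': q2→{q4, q6}, q3→{q5}, q4→{q2, q6, q8}, q5→∅, q6→{q0, q1, q6}, q7→{q0, q4, q6}, q8→∅; now {q0, q1, q2, q4, q5, q6, q8}.
Read 'b': q0→{q3, q7, q8}, q1→{q1}, q2→∅, q4→{q4}, q5→{q2, q5}, q6→{q6, q8}, q8→{q0, q5, q6, q8}; now {q0, q1, q2, q3, q4, q5, q6, q7, q8}.
Read 'b': q0→{q3, q7, q8}, q1→{q1}, q2→∅, q3→{q1, q3, q8}, q4→{q4}, q5→{q2, q5}, q6→{q6, q8}, q7→{q3, q7, q8}, q8→{q0, q5, q6, q8}; now {q0, q1, q2, q3, q4, q5, q6, q7, q8}.
Read 'a': q0→∅, q1→{q1}, q2→{q4, q6}, q3→{q5}, q4→{q2, q6, q8}, q5→∅, q6→{q0, q1, q6}, q7→{q0, q4, q6}, q8→∅; now {q0, q1, q2, q4, q5, q6, q8}.
Read 'c': q0→{q7}, q1→{q2, q3, q4}, q2→{q1, q4, q8}, q4→{q2, q7}, q5→{q6}, q6→{q0, q1}, q8→∅; now {q0, q1, q2, q3, q4, q6, q7, q8}.
Read 'a': q0→∅, q1→{q1}, q2→{q4, q6}, q3→{q5}, q4→{q2, q6, q8}, q6→{q0, q1, q6}, q7→{q0, q4, q6}, q8→∅; now {q0, q1, q2, q4, q5, q6, q8}.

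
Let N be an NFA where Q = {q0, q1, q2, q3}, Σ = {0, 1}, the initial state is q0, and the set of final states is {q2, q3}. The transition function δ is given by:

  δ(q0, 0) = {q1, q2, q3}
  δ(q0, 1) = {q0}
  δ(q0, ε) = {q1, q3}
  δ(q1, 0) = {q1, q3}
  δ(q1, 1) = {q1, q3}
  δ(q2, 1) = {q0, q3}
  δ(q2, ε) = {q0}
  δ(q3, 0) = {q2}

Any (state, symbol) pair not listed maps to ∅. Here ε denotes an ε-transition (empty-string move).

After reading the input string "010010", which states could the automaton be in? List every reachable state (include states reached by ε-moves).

Start: ε-closure({q0}) = {q0, q1, q3}.
Read '0': {q0, q1, q3} → {q0, q1, q2, q3}.
Read '1': {q0, q1, q2, q3} → {q0, q1, q3}.
Read '0': {q0, q1, q3} → {q0, q1, q2, q3}.
Read '0': {q0, q1, q2, q3} → {q0, q1, q2, q3}.
Read '1': {q0, q1, q2, q3} → {q0, q1, q3}.
Read '0': {q0, q1, q3} → {q0, q1, q2, q3}.

{q0, q1, q2, q3}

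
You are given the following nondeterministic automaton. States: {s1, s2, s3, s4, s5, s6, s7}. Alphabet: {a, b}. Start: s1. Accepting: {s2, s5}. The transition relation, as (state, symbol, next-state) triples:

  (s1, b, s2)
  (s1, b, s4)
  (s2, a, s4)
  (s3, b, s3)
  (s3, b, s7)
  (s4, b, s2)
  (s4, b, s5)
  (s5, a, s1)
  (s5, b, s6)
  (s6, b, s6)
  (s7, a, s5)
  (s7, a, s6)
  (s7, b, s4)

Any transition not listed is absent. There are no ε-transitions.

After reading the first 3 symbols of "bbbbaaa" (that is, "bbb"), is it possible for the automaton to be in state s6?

Yes

Start in {s1}.
Read 'b': s1→{s2, s4}; now {s2, s4}.
Read 'b': s2→∅, s4→{s2, s5}; now {s2, s5}.
Read 'b': s2→∅, s5→{s6}; now {s6}.
State s6 is in {s6}.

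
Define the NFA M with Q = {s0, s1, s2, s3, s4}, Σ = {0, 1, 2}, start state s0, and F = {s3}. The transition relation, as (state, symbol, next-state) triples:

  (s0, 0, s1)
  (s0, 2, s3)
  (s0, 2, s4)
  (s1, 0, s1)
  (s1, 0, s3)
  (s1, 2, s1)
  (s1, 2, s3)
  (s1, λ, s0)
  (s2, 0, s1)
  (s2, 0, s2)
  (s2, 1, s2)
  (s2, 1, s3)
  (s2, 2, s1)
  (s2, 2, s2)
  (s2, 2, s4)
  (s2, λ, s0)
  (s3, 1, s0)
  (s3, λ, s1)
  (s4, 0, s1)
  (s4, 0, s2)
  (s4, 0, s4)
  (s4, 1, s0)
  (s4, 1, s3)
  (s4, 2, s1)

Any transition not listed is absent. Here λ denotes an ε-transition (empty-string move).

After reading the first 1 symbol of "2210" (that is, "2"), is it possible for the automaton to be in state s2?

No

Start in {s0}.
Read '2': {s0} → {s0, s1, s3, s4}.
State s2 is not in {s0, s1, s3, s4}.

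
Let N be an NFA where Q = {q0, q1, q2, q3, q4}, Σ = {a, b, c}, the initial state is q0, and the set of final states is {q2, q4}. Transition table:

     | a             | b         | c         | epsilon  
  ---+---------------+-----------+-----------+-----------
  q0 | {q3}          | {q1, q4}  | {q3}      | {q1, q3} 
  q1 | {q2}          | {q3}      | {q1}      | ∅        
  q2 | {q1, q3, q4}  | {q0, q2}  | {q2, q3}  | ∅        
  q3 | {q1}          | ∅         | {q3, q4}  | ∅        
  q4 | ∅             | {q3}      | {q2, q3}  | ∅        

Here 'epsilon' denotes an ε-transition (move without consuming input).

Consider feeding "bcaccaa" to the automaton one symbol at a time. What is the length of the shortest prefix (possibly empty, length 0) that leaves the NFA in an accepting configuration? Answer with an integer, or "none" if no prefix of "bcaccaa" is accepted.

1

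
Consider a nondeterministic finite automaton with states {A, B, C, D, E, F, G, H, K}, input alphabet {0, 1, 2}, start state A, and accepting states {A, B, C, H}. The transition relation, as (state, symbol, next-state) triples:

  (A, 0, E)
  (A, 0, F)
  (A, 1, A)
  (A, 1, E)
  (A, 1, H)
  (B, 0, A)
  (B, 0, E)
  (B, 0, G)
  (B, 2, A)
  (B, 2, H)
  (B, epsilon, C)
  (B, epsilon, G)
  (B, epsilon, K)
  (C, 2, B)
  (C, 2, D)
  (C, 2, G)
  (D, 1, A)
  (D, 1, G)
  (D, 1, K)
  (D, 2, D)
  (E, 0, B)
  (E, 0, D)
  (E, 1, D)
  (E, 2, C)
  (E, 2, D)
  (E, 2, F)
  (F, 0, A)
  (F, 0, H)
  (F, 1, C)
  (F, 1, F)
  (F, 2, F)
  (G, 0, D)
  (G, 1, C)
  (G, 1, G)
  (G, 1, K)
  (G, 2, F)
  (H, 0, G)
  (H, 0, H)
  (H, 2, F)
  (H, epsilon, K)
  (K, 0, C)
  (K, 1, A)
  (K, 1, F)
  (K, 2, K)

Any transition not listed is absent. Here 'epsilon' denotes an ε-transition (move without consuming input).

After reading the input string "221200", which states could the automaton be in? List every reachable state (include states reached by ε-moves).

∅

Start in {A}.
Read '2': A→∅; now ∅.
The set is empty and remains empty for the remaining 5 symbols.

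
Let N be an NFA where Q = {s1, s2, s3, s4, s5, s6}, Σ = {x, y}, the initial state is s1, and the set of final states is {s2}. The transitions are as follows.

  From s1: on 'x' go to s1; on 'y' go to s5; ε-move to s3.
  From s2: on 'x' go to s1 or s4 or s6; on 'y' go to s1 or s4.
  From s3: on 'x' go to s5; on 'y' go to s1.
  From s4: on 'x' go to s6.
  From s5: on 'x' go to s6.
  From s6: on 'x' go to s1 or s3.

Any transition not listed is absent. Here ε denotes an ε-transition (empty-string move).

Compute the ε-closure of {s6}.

{s6}

Begin with {s6}.
No ε-moves leave this set, so the closure equals the set itself.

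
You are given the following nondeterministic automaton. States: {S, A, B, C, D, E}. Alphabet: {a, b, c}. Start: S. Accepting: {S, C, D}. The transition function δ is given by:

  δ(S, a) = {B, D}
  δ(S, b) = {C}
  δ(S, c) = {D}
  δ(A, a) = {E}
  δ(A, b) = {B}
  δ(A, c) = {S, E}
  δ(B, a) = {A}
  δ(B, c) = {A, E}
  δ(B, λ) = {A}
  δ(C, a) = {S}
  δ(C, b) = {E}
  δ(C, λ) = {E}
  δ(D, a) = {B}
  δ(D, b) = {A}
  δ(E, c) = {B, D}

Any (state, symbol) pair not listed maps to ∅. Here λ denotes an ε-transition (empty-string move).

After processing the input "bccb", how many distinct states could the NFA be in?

4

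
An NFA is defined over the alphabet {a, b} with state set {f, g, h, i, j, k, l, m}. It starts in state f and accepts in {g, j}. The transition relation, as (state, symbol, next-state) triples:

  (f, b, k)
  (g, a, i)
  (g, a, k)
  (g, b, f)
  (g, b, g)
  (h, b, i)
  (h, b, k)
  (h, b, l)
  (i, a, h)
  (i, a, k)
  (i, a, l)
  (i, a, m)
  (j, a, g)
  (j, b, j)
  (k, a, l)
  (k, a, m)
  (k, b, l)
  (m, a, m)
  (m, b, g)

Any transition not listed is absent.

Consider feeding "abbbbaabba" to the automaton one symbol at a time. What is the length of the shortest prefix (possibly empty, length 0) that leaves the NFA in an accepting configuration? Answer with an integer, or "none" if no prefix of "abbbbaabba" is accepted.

Start in {f}.
Read 'a': f→∅; now ∅.
The set is empty and remains empty for the remaining 9 symbols.
No reachable set along the way intersects F.

none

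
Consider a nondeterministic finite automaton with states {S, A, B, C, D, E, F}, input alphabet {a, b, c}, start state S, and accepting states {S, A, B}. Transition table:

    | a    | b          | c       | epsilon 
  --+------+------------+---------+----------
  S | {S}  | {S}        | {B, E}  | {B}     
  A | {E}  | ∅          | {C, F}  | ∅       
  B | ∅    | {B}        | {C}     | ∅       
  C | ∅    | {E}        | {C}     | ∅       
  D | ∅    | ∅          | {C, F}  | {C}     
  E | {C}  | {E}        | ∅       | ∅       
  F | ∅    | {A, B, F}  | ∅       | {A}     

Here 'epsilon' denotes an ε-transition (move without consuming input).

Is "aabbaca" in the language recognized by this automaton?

Start: ε-closure({S}) = {S, B}.
Read 'a': S→{S}, B→∅; union {S}; ε-closure = {S, B}.
Read 'a': S→{S}, B→∅; union {S}; ε-closure = {S, B}.
Read 'b': S→{S}, B→{B}; now {S, B}.
Read 'b': S→{S}, B→{B}; now {S, B}.
Read 'a': S→{S}, B→∅; union {S}; ε-closure = {S, B}.
Read 'c': S→{B, E}, B→{C}; now {B, C, E}.
Read 'a': B→∅, C→∅, E→{C}; now {C}.
The final set {C} contains no accepting state.

No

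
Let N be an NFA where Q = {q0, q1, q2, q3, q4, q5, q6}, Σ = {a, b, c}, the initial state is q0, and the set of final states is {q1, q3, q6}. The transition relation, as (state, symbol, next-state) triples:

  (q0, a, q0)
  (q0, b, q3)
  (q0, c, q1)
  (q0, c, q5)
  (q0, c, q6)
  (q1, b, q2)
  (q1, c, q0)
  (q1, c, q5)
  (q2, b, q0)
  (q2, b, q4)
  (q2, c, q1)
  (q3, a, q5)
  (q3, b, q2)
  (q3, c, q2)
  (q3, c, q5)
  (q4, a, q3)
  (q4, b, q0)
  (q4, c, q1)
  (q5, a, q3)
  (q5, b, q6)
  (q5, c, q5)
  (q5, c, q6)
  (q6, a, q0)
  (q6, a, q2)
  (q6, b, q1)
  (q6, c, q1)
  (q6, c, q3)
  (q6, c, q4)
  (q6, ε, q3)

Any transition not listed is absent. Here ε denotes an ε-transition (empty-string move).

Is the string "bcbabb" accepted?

Start in {q0}.
Read 'b': q0→{q3}; now {q3}.
Read 'c': q3→{q2, q5}; now {q2, q5}.
Read 'b': q2→{q0, q4}, q5→{q6}; union {q0, q4, q6}; ε-closure = {q0, q3, q4, q6}.
Read 'a': q0→{q0}, q3→{q5}, q4→{q3}, q6→{q0, q2}; now {q0, q2, q3, q5}.
Read 'b': q0→{q3}, q2→{q0, q4}, q3→{q2}, q5→{q6}; now {q0, q2, q3, q4, q6}.
Read 'b': q0→{q3}, q2→{q0, q4}, q3→{q2}, q4→{q0}, q6→{q1}; now {q0, q1, q2, q3, q4}.
The final set {q0, q1, q2, q3, q4} contains the accepting states q1, q3.

Yes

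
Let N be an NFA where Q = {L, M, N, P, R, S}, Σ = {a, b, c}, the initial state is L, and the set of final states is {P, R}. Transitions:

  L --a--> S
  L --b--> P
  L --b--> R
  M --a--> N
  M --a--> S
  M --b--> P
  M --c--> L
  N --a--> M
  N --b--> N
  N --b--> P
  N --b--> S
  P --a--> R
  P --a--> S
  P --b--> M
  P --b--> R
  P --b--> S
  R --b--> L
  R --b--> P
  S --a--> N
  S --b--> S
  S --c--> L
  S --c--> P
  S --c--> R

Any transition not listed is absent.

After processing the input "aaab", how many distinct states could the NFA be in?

1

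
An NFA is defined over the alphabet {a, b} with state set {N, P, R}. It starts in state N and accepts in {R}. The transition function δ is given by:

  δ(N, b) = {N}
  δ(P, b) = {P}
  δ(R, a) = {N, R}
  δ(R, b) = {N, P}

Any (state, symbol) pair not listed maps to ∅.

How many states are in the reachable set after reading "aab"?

0

Start in {N}.
Read 'a': {N} → ∅.
The set is empty and remains empty for the remaining 2 symbols.
That set has 0 states.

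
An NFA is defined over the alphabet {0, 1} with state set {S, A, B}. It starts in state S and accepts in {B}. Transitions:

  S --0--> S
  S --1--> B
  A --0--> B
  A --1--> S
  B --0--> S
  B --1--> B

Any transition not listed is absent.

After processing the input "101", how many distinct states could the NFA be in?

1

Start in {S}.
Read '1': S→{B}; now {B}.
Read '0': B→{S}; now {S}.
Read '1': S→{B}; now {B}.
That set has 1 state.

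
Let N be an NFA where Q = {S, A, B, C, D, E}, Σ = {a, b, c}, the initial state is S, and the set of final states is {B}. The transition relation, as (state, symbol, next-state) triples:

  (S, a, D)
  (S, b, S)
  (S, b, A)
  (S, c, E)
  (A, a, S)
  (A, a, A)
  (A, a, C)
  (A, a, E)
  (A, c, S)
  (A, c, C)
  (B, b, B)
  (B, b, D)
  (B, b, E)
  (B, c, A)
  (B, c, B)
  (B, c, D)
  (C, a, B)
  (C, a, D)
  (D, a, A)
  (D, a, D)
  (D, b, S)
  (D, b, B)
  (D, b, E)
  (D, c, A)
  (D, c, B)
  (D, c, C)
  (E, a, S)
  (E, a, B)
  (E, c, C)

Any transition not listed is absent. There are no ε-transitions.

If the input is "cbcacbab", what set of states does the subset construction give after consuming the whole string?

∅

Start in {S}.
Read 'c': S→{E}; now {E}.
Read 'b': E→∅; now ∅.
The set is empty and remains empty for the remaining 6 symbols.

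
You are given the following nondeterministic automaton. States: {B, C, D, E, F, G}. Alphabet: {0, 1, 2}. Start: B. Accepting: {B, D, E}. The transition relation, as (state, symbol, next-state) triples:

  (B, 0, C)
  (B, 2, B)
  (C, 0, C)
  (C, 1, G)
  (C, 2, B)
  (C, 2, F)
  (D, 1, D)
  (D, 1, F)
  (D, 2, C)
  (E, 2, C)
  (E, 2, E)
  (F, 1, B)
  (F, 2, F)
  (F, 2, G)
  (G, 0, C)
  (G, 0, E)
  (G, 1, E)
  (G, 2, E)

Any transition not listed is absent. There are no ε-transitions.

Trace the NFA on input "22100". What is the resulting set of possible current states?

∅

Start in {B}.
Read '2': {B} → {B}.
Read '2': {B} → {B}.
Read '1': {B} → ∅.
The set is empty and remains empty for the remaining 2 symbols.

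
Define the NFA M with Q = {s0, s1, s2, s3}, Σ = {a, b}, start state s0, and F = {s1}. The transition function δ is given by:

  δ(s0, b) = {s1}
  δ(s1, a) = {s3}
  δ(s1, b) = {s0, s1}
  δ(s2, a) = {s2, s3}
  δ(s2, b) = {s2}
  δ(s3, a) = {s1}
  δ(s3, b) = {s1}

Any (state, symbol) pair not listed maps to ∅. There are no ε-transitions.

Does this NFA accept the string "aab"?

No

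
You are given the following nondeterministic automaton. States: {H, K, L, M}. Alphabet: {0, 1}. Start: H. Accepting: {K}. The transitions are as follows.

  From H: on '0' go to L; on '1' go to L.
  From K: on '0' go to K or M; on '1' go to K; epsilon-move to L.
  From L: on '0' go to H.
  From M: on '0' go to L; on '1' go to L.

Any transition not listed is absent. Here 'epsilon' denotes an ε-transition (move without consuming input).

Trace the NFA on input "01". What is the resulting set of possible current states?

∅

Start in {H}.
Read '0': {H} → {L}.
Read '1': {L} → ∅.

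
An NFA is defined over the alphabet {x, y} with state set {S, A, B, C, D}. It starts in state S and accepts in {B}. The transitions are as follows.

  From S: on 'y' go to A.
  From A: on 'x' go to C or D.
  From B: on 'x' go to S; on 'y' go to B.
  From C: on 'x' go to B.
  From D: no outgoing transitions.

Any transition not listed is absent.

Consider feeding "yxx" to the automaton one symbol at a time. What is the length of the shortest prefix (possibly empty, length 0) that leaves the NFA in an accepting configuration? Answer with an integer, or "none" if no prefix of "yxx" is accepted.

Start in {S}.
Read 'y': {S} → {A}.
Read 'x': {A} → {C, D}.
Read 'x': {C, D} → {B}.
None of the earlier sets intersect F, but {B} does.

3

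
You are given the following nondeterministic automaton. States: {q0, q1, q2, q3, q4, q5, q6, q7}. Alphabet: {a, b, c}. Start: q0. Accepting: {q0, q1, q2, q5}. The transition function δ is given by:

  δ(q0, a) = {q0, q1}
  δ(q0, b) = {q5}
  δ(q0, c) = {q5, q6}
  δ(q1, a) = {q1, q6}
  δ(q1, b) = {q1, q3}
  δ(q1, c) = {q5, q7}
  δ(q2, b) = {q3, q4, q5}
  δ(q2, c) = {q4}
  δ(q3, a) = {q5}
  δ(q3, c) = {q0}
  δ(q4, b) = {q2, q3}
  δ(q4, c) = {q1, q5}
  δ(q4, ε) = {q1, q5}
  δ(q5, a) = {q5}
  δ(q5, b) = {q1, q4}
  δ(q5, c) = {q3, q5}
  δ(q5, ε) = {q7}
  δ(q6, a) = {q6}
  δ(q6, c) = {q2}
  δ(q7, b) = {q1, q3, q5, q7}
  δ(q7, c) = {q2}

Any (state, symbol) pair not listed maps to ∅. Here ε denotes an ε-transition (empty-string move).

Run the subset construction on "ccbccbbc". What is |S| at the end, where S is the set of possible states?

Start in {q0}.
Read 'c': {q0} → {q5, q6, q7}.
Read 'c': {q5, q6, q7} → {q2, q3, q5, q7}.
Read 'b': {q2, q3, q5, q7} → {q1, q3, q4, q5, q7}.
Read 'c': {q1, q3, q4, q5, q7} → {q0, q1, q2, q3, q5, q7}.
Read 'c': {q0, q1, q2, q3, q5, q7} → {q0, q1, q2, q3, q4, q5, q6, q7}.
Read 'b': {q0, q1, q2, q3, q4, q5, q6, q7} → {q1, q2, q3, q4, q5, q7}.
Read 'b': {q1, q2, q3, q4, q5, q7} → {q1, q2, q3, q4, q5, q7}.
Read 'c': {q1, q2, q3, q4, q5, q7} → {q0, q1, q2, q3, q4, q5, q7}.
That set has 7 states.

7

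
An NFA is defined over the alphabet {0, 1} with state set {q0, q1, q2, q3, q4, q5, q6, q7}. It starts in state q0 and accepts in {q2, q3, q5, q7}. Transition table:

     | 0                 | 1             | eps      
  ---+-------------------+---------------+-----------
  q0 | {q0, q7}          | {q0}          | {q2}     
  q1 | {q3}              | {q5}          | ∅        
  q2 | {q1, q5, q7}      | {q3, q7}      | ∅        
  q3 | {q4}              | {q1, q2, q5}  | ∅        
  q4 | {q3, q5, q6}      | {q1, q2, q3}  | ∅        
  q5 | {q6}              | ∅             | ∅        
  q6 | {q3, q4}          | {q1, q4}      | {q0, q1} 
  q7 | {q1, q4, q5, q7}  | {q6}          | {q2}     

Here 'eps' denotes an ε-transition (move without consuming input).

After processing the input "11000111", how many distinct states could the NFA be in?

Start: ε-closure({q0}) = {q0, q2}.
Read '1': {q0, q2} → {q0, q2, q3, q7}.
Read '1': {q0, q2, q3, q7} → {q0, q1, q2, q3, q5, q6, q7}.
Read '0': {q0, q1, q2, q3, q5, q6, q7} → {q0, q1, q2, q3, q4, q5, q6, q7}.
Read '0': {q0, q1, q2, q3, q4, q5, q6, q7} → {q0, q1, q2, q3, q4, q5, q6, q7}.
Read '0': {q0, q1, q2, q3, q4, q5, q6, q7} → {q0, q1, q2, q3, q4, q5, q6, q7}.
Read '1': {q0, q1, q2, q3, q4, q5, q6, q7} → {q0, q1, q2, q3, q4, q5, q6, q7}.
Read '1': {q0, q1, q2, q3, q4, q5, q6, q7} → {q0, q1, q2, q3, q4, q5, q6, q7}.
Read '1': {q0, q1, q2, q3, q4, q5, q6, q7} → {q0, q1, q2, q3, q4, q5, q6, q7}.
That set has 8 states.

8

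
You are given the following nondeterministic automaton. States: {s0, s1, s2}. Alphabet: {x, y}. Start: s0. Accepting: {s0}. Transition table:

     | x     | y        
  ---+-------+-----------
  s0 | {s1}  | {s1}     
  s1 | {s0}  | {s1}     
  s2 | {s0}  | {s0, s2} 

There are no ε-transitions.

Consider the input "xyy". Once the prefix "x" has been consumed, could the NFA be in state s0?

Start in {s0}.
Read 'x': s0→{s1}; now {s1}.
State s0 is not in {s1}.

No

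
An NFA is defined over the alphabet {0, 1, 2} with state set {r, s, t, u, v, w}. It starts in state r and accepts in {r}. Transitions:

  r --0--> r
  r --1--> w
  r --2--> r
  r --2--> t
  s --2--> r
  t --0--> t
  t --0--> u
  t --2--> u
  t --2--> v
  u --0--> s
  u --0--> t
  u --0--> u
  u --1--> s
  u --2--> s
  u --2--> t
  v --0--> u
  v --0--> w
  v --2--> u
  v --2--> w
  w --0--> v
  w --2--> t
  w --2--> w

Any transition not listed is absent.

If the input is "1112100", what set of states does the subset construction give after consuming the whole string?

∅

Start in {r}.
Read '1': r→{w}; now {w}.
Read '1': w→∅; now ∅.
The set is empty and remains empty for the remaining 5 symbols.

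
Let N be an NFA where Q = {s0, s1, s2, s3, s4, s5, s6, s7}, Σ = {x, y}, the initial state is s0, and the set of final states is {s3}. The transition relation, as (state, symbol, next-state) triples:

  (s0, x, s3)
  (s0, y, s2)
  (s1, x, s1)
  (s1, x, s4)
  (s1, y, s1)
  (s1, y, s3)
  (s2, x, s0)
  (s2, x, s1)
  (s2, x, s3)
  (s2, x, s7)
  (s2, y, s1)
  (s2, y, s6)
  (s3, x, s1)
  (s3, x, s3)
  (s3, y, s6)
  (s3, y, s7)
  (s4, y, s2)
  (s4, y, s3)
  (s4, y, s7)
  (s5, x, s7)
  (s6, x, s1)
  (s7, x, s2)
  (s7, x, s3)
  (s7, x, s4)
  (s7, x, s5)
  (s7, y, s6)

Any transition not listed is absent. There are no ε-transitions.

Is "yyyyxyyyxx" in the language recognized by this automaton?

Start in {s0}.
Read 'y': s0→{s2}; now {s2}.
Read 'y': s2→{s1, s6}; now {s1, s6}.
Read 'y': s1→{s1, s3}, s6→∅; now {s1, s3}.
Read 'y': s1→{s1, s3}, s3→{s6, s7}; now {s1, s3, s6, s7}.
Read 'x': s1→{s1, s4}, s3→{s1, s3}, s6→{s1}, s7→{s2, s3, s4, s5}; now {s1, s2, s3, s4, s5}.
Read 'y': s1→{s1, s3}, s2→{s1, s6}, s3→{s6, s7}, s4→{s2, s3, s7}, s5→∅; now {s1, s2, s3, s6, s7}.
Read 'y': s1→{s1, s3}, s2→{s1, s6}, s3→{s6, s7}, s6→∅, s7→{s6}; now {s1, s3, s6, s7}.
Read 'y': s1→{s1, s3}, s3→{s6, s7}, s6→∅, s7→{s6}; now {s1, s3, s6, s7}.
Read 'x': s1→{s1, s4}, s3→{s1, s3}, s6→{s1}, s7→{s2, s3, s4, s5}; now {s1, s2, s3, s4, s5}.
Read 'x': s1→{s1, s4}, s2→{s0, s1, s3, s7}, s3→{s1, s3}, s4→∅, s5→{s7}; now {s0, s1, s3, s4, s7}.
The final set {s0, s1, s3, s4, s7} contains the accepting state s3.

Yes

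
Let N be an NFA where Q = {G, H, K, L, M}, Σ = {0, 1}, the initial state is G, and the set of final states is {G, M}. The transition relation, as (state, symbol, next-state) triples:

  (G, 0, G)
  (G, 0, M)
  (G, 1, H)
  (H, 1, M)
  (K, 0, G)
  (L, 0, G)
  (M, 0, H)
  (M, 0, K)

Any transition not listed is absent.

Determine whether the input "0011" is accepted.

Yes

Start in {G}.
Read '0': G→{G, M}; now {G, M}.
Read '0': G→{G, M}, M→{H, K}; now {G, H, K, M}.
Read '1': G→{H}, H→{M}, K→∅, M→∅; now {H, M}.
Read '1': H→{M}, M→∅; now {M}.
The final set {M} contains the accepting state M.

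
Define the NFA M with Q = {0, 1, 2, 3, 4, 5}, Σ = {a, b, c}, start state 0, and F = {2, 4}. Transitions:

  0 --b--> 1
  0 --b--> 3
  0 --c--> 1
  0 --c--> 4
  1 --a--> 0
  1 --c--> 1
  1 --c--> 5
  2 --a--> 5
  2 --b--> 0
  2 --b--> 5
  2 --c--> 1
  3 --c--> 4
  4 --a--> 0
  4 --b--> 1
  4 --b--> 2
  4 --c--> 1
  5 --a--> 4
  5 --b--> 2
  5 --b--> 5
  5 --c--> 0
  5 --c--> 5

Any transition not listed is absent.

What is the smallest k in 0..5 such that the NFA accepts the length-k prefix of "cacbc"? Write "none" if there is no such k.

1

Start in {0}.
Read 'c': 0→{1, 4}; now {1, 4}.
None of the earlier sets intersect F, but {1, 4} does.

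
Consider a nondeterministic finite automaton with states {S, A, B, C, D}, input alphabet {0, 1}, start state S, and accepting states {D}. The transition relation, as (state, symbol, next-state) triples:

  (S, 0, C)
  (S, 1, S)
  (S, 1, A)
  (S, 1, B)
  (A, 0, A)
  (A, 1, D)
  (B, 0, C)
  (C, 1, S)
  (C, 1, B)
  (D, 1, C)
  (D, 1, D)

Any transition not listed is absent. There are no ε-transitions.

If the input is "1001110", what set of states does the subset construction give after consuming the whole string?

Start in {S}.
Read '1': {S} → {S, A, B}.
Read '0': {S, A, B} → {A, C}.
Read '0': {A, C} → {A}.
Read '1': {A} → {D}.
Read '1': {D} → {C, D}.
Read '1': {C, D} → {S, B, C, D}.
Read '0': {S, B, C, D} → {C}.

{C}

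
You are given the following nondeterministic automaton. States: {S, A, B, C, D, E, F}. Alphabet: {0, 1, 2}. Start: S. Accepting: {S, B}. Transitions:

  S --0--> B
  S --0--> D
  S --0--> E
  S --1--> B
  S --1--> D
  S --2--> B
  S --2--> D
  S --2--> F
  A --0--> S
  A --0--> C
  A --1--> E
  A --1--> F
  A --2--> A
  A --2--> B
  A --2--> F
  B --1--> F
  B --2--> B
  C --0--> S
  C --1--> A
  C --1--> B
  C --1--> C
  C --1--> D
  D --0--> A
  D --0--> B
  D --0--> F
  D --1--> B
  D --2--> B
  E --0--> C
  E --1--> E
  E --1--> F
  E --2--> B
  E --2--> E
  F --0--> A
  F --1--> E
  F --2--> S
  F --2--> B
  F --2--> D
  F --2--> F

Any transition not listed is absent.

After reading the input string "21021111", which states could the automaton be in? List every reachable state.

Start in {S}.
Read '2': {S} → {B, D, F}.
Read '1': {B, D, F} → {B, E, F}.
Read '0': {B, E, F} → {A, C}.
Read '2': {A, C} → {A, B, F}.
Read '1': {A, B, F} → {E, F}.
Read '1': {E, F} → {E, F}.
Read '1': {E, F} → {E, F}.
Read '1': {E, F} → {E, F}.

{E, F}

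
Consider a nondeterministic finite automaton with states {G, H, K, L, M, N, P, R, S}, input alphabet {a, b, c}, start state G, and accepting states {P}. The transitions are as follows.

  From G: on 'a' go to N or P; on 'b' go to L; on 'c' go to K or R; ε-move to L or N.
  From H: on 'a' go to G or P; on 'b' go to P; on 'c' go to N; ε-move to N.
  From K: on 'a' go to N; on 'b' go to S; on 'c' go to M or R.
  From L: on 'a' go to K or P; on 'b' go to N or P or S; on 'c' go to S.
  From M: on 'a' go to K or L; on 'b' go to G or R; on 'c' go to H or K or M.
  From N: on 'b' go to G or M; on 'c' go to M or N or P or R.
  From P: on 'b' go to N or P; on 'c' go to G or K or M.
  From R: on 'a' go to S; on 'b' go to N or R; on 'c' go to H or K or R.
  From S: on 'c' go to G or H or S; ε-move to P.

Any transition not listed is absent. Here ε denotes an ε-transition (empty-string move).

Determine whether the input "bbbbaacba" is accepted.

Yes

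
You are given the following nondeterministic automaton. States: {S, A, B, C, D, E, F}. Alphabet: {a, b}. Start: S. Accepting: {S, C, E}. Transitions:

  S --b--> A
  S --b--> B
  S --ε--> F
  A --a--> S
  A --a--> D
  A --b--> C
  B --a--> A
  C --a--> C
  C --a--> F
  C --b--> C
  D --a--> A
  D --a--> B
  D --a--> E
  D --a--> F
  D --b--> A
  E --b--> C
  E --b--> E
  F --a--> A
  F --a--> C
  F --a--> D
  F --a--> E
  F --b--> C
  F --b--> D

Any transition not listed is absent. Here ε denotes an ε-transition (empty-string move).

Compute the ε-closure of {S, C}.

Begin with {S, C}.
ε-move S → F; add F.

{S, C, F}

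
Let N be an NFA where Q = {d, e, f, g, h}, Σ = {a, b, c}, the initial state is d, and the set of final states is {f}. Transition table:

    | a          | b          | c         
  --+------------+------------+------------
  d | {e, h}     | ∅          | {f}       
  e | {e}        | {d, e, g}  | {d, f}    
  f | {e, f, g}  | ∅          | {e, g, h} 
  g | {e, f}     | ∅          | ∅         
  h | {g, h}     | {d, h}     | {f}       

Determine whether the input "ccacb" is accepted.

Start in {d}.
Read 'c': {d} → {f}.
Read 'c': {f} → {e, g, h}.
Read 'a': {e, g, h} → {e, f, g, h}.
Read 'c': {e, f, g, h} → {d, e, f, g, h}.
Read 'b': {d, e, f, g, h} → {d, e, g, h}.
The final set {d, e, g, h} contains no accepting state.

No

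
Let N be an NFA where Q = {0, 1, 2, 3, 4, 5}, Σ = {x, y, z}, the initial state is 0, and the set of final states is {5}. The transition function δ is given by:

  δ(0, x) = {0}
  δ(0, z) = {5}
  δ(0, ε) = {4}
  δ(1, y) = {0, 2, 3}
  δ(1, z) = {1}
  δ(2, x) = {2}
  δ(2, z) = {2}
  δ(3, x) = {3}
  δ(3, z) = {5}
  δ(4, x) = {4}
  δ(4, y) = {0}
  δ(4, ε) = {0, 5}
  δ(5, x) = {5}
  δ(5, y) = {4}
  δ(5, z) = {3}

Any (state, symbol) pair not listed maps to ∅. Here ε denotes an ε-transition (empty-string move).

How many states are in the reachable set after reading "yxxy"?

Start: ε-closure({0}) = {0, 4, 5}.
Read 'y': {0, 4, 5} → {0, 4, 5}.
Read 'x': {0, 4, 5} → {0, 4, 5}.
Read 'x': {0, 4, 5} → {0, 4, 5}.
Read 'y': {0, 4, 5} → {0, 4, 5}.
That set has 3 states.

3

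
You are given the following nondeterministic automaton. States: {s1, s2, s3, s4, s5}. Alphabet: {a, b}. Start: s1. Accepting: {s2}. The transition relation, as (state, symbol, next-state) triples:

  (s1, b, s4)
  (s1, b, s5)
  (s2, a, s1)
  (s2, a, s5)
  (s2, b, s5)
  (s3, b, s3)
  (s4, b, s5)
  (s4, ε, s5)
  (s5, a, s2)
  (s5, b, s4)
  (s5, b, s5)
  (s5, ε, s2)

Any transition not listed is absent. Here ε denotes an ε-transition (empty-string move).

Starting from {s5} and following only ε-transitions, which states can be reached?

Begin with {s5}.
ε-move s5 → s2; add s2.

{s2, s5}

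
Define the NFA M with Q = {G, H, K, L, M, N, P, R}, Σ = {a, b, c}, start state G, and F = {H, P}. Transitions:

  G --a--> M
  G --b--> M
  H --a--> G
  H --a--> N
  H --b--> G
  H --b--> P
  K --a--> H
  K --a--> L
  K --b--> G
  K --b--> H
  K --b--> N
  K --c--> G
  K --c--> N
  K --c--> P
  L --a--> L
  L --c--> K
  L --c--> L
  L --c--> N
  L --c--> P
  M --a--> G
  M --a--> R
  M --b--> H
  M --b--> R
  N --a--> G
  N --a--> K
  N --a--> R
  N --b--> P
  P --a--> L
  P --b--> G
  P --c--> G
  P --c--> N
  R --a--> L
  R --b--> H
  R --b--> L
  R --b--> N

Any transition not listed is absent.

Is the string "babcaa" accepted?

Yes

Start in {G}.
Read 'b': G→{M}; now {M}.
Read 'a': M→{G, R}; now {G, R}.
Read 'b': G→{M}, R→{H, L, N}; now {H, L, M, N}.
Read 'c': H→∅, L→{K, L, N, P}, M→∅, N→∅; now {K, L, N, P}.
Read 'a': K→{H, L}, L→{L}, N→{G, K, R}, P→{L}; now {G, H, K, L, R}.
Read 'a': G→{M}, H→{G, N}, K→{H, L}, L→{L}, R→{L}; now {G, H, L, M, N}.
The final set {G, H, L, M, N} contains the accepting state H.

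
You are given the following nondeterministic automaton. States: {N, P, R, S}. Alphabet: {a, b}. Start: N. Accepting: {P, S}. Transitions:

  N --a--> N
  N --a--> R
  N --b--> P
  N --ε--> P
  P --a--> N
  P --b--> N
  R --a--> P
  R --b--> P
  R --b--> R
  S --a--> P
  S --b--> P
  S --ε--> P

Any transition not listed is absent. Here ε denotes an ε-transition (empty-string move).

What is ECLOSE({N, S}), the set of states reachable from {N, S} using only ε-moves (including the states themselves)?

{N, P, S}

Begin with {N, S}.
ε-move N → P; add P.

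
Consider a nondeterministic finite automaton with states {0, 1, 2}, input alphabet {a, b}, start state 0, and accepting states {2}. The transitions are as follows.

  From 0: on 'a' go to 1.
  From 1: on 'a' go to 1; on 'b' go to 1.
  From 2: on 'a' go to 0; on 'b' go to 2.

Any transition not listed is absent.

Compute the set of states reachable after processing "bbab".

∅

Start in {0}.
Read 'b': {0} → ∅.
The set is empty and remains empty for the remaining 3 symbols.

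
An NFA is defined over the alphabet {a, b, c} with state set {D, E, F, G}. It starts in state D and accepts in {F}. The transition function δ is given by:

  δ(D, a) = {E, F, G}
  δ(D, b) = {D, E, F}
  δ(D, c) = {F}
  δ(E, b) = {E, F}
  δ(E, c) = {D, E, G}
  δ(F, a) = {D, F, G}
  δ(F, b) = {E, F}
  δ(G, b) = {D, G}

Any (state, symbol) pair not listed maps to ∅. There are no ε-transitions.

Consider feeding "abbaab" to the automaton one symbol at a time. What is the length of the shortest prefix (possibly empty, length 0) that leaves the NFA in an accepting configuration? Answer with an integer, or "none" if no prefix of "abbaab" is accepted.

Start in {D}.
Read 'a': D→{E, F, G}; now {E, F, G}.
None of the earlier sets intersect F, but {E, F, G} does.

1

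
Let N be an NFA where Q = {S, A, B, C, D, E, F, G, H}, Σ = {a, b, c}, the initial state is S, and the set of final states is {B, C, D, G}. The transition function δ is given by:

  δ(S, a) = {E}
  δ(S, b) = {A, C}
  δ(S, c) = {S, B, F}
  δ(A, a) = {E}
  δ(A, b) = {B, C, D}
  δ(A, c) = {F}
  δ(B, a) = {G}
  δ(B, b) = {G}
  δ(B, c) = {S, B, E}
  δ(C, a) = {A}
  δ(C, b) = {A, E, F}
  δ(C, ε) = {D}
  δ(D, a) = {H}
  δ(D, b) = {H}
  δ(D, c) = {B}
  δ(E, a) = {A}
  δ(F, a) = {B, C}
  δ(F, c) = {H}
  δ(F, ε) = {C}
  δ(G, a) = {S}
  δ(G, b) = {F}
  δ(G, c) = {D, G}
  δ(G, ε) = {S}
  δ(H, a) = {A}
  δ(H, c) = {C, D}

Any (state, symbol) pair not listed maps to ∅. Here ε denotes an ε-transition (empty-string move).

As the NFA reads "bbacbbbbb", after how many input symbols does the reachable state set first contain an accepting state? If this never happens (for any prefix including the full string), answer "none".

1

Start in {S}.
Read 'b': {S} → {A, C, D}.
None of the earlier sets intersect F, but {A, C, D} does.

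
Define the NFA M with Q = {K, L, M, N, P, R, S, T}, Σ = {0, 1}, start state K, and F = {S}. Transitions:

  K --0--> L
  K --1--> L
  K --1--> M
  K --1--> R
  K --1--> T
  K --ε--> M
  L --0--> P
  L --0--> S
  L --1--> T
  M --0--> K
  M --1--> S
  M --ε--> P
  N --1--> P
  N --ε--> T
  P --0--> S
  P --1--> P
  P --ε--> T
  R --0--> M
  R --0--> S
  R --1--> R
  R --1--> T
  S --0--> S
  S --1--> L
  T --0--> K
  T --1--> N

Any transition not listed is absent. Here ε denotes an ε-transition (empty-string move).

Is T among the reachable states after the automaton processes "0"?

Start: ε-closure({K}) = {K, M, P, T}.
Read '0': K→{L}, M→{K}, P→{S}, T→{K}; union {K, L, S}; ε-closure = {K, L, M, P, S, T}.
State T is in {K, L, M, P, S, T}.

Yes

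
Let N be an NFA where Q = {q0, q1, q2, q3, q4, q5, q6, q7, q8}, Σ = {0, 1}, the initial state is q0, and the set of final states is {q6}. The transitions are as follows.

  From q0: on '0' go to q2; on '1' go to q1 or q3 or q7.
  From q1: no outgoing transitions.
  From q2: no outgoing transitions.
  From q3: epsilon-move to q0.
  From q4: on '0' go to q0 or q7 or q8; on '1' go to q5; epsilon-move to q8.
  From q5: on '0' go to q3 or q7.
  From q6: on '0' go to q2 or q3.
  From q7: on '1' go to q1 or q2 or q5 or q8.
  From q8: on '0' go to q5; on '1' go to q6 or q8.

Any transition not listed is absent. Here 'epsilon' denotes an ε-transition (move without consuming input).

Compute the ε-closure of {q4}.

Begin with {q4}.
ε-move q4 → q8; add q8.

{q4, q8}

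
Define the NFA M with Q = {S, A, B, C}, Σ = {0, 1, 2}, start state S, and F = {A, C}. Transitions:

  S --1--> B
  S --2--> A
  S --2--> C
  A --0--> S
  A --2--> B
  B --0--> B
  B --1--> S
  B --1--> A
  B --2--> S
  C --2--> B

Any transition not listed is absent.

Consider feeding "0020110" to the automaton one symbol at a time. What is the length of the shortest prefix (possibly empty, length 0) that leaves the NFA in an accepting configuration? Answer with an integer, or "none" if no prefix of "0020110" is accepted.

Start in {S}.
Read '0': S→∅; now ∅.
The set is empty and remains empty for the remaining 6 symbols.
No reachable set along the way intersects F.

none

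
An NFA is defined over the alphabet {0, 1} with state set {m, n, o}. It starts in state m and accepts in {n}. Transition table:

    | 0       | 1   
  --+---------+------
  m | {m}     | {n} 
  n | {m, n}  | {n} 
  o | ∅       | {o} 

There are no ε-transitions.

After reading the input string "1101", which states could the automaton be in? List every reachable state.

Start in {m}.
Read '1': m→{n}; now {n}.
Read '1': n→{n}; now {n}.
Read '0': n→{m, n}; now {m, n}.
Read '1': m→{n}, n→{n}; now {n}.

{n}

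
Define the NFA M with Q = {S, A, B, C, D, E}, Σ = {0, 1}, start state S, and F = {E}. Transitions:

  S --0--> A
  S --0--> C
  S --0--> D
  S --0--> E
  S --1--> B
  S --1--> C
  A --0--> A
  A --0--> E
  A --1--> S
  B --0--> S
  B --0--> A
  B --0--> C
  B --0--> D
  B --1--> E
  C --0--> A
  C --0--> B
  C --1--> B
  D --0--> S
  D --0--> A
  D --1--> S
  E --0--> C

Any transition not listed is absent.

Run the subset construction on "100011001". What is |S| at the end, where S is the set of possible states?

Start in {S}.
Read '1': S→{B, C}; now {B, C}.
Read '0': B→{S, A, C, D}, C→{A, B}; now {S, A, B, C, D}.
Read '0': S→{A, C, D, E}, A→{A, E}, B→{S, A, C, D}, C→{A, B}, D→{S, A}; now {S, A, B, C, D, E}.
Read '0': S→{A, C, D, E}, A→{A, E}, B→{S, A, C, D}, C→{A, B}, D→{S, A}, E→{C}; now {S, A, B, C, D, E}.
Read '1': S→{B, C}, A→{S}, B→{E}, C→{B}, D→{S}, E→∅; now {S, B, C, E}.
Read '1': S→{B, C}, B→{E}, C→{B}, E→∅; now {B, C, E}.
Read '0': B→{S, A, C, D}, C→{A, B}, E→{C}; now {S, A, B, C, D}.
Read '0': S→{A, C, D, E}, A→{A, E}, B→{S, A, C, D}, C→{A, B}, D→{S, A}; now {S, A, B, C, D, E}.
Read '1': S→{B, C}, A→{S}, B→{E}, C→{B}, D→{S}, E→∅; now {S, B, C, E}.
That set has 4 states.

4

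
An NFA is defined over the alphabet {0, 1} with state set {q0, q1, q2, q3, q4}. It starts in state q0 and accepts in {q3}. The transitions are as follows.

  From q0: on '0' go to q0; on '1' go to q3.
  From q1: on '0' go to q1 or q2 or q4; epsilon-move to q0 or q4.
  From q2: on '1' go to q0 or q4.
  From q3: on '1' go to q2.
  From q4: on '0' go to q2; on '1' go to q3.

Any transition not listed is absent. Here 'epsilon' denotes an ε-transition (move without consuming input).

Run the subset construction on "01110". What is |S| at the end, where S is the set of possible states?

Start in {q0}.
Read '0': {q0} → {q0}.
Read '1': {q0} → {q3}.
Read '1': {q3} → {q2}.
Read '1': {q2} → {q0, q4}.
Read '0': {q0, q4} → {q0, q2}.
That set has 2 states.

2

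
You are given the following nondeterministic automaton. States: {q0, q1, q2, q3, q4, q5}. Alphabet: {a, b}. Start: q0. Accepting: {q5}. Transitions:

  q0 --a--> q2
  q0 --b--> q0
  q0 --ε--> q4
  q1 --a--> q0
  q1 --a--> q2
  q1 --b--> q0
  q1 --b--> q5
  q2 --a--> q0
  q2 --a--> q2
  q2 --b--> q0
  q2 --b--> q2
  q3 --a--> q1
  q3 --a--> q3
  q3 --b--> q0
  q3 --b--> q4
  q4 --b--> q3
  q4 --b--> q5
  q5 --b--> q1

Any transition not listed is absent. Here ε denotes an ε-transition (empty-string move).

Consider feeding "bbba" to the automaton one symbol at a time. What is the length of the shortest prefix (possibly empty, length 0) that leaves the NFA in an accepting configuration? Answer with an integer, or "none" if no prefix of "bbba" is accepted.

Start: ε-closure({q0}) = {q0, q4}.
Read 'b': q0→{q0}, q4→{q3, q5}; union {q0, q3, q5}; ε-closure = {q0, q3, q4, q5}.
None of the earlier sets intersect F, but {q0, q3, q4, q5} does.

1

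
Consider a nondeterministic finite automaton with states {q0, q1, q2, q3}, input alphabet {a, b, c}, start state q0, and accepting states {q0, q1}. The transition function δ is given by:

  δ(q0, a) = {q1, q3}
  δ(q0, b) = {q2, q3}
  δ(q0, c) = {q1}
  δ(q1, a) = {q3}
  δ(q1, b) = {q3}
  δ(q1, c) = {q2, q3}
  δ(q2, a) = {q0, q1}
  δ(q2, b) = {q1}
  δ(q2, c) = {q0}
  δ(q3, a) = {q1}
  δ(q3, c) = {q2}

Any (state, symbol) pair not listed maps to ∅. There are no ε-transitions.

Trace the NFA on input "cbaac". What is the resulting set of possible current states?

{q2}

Start in {q0}.
Read 'c': q0→{q1}; now {q1}.
Read 'b': q1→{q3}; now {q3}.
Read 'a': q3→{q1}; now {q1}.
Read 'a': q1→{q3}; now {q3}.
Read 'c': q3→{q2}; now {q2}.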